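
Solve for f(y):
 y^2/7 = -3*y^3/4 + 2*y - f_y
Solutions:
 f(y) = C1 - 3*y^4/16 - y^3/21 + y^2


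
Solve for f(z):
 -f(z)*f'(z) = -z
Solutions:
 f(z) = -sqrt(C1 + z^2)
 f(z) = sqrt(C1 + z^2)


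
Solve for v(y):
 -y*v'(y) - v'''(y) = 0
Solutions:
 v(y) = C1 + Integral(C2*airyai(-y) + C3*airybi(-y), y)


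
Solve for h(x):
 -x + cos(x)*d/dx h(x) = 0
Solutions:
 h(x) = C1 + Integral(x/cos(x), x)


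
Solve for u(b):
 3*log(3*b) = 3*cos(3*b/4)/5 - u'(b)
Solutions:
 u(b) = C1 - 3*b*log(b) - 3*b*log(3) + 3*b + 4*sin(3*b/4)/5


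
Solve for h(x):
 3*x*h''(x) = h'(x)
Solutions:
 h(x) = C1 + C2*x^(4/3)


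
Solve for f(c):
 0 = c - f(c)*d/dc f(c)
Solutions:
 f(c) = -sqrt(C1 + c^2)
 f(c) = sqrt(C1 + c^2)


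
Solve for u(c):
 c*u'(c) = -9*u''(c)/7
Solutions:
 u(c) = C1 + C2*erf(sqrt(14)*c/6)


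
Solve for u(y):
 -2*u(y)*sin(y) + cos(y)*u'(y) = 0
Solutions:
 u(y) = C1/cos(y)^2


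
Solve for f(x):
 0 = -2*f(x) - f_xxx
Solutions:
 f(x) = C3*exp(-2^(1/3)*x) + (C1*sin(2^(1/3)*sqrt(3)*x/2) + C2*cos(2^(1/3)*sqrt(3)*x/2))*exp(2^(1/3)*x/2)


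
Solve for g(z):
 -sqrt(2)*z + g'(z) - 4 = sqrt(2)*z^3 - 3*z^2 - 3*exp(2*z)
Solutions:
 g(z) = C1 + sqrt(2)*z^4/4 - z^3 + sqrt(2)*z^2/2 + 4*z - 3*exp(2*z)/2


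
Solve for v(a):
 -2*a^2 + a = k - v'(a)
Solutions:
 v(a) = C1 + 2*a^3/3 - a^2/2 + a*k


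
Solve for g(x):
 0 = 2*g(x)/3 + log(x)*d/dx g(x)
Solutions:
 g(x) = C1*exp(-2*li(x)/3)


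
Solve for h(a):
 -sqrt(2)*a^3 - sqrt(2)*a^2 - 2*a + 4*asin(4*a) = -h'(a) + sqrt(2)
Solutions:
 h(a) = C1 + sqrt(2)*a^4/4 + sqrt(2)*a^3/3 + a^2 - 4*a*asin(4*a) + sqrt(2)*a - sqrt(1 - 16*a^2)


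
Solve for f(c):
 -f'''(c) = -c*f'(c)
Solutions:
 f(c) = C1 + Integral(C2*airyai(c) + C3*airybi(c), c)


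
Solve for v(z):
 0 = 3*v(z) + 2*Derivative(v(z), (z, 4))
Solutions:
 v(z) = (C1*sin(6^(1/4)*z/2) + C2*cos(6^(1/4)*z/2))*exp(-6^(1/4)*z/2) + (C3*sin(6^(1/4)*z/2) + C4*cos(6^(1/4)*z/2))*exp(6^(1/4)*z/2)


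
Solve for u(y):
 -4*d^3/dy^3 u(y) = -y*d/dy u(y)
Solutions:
 u(y) = C1 + Integral(C2*airyai(2^(1/3)*y/2) + C3*airybi(2^(1/3)*y/2), y)


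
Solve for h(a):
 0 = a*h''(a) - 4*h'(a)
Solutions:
 h(a) = C1 + C2*a^5


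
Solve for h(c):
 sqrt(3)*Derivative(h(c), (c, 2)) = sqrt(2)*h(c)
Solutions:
 h(c) = C1*exp(-2^(1/4)*3^(3/4)*c/3) + C2*exp(2^(1/4)*3^(3/4)*c/3)


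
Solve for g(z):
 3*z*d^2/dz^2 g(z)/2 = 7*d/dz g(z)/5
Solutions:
 g(z) = C1 + C2*z^(29/15)


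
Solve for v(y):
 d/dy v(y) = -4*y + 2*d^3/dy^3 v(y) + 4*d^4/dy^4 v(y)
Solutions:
 v(y) = C1 + C4*exp(y/2) - 2*y^2 + (C2*sin(y/2) + C3*cos(y/2))*exp(-y/2)


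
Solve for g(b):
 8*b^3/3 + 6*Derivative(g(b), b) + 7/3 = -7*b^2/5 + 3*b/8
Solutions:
 g(b) = C1 - b^4/9 - 7*b^3/90 + b^2/32 - 7*b/18


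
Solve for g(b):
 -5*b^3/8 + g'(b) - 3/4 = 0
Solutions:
 g(b) = C1 + 5*b^4/32 + 3*b/4


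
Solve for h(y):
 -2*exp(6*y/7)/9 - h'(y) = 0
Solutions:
 h(y) = C1 - 7*exp(6*y/7)/27


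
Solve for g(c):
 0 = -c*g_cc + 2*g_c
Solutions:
 g(c) = C1 + C2*c^3


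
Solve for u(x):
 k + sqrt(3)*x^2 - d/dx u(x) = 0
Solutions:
 u(x) = C1 + k*x + sqrt(3)*x^3/3


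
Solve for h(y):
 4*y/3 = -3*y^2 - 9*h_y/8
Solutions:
 h(y) = C1 - 8*y^3/9 - 16*y^2/27


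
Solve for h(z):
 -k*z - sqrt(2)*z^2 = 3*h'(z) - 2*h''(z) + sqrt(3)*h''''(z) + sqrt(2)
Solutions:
 h(z) = C1 + C2*exp(z*(4*6^(1/3)/(sqrt(729 - 32*sqrt(3)) + 27)^(1/3) + 2^(2/3)*3^(1/6)*(sqrt(729 - 32*sqrt(3)) + 27)^(1/3))/12)*sin(z*(-6^(2/3)*(sqrt(729 - 32*sqrt(3)) + 27)^(1/3) + 4*2^(1/3)*3^(5/6)/(sqrt(729 - 32*sqrt(3)) + 27)^(1/3))/12) + C3*exp(z*(4*6^(1/3)/(sqrt(729 - 32*sqrt(3)) + 27)^(1/3) + 2^(2/3)*3^(1/6)*(sqrt(729 - 32*sqrt(3)) + 27)^(1/3))/12)*cos(z*(-6^(2/3)*(sqrt(729 - 32*sqrt(3)) + 27)^(1/3) + 4*2^(1/3)*3^(5/6)/(sqrt(729 - 32*sqrt(3)) + 27)^(1/3))/12) + C4*exp(-z*(4*6^(1/3)/(sqrt(729 - 32*sqrt(3)) + 27)^(1/3) + 2^(2/3)*3^(1/6)*(sqrt(729 - 32*sqrt(3)) + 27)^(1/3))/6) - k*z^2/6 - 2*k*z/9 - sqrt(2)*z^3/9 - 2*sqrt(2)*z^2/9 - 17*sqrt(2)*z/27


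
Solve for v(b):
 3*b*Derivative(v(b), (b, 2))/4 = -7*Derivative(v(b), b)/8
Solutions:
 v(b) = C1 + C2/b^(1/6)


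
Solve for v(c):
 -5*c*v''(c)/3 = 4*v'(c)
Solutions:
 v(c) = C1 + C2/c^(7/5)


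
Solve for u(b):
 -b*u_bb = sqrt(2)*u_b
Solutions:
 u(b) = C1 + C2*b^(1 - sqrt(2))


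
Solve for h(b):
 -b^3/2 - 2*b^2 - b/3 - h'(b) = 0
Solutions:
 h(b) = C1 - b^4/8 - 2*b^3/3 - b^2/6


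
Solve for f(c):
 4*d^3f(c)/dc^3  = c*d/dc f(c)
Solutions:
 f(c) = C1 + Integral(C2*airyai(2^(1/3)*c/2) + C3*airybi(2^(1/3)*c/2), c)


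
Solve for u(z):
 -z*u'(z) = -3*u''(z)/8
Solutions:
 u(z) = C1 + C2*erfi(2*sqrt(3)*z/3)


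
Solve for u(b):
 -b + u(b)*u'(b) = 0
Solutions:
 u(b) = -sqrt(C1 + b^2)
 u(b) = sqrt(C1 + b^2)


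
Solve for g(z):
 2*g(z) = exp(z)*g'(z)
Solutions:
 g(z) = C1*exp(-2*exp(-z))


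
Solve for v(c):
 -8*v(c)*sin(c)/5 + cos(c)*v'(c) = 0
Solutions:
 v(c) = C1/cos(c)^(8/5)


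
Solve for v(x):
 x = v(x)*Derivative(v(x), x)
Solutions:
 v(x) = -sqrt(C1 + x^2)
 v(x) = sqrt(C1 + x^2)


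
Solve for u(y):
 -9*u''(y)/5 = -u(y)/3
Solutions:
 u(y) = C1*exp(-sqrt(15)*y/9) + C2*exp(sqrt(15)*y/9)


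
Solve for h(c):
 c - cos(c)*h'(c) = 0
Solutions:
 h(c) = C1 + Integral(c/cos(c), c)


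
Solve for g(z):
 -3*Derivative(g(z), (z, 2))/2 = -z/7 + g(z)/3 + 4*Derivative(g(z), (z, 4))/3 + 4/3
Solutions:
 g(z) = C1*sin(z*sqrt(9 - sqrt(17))/4) + C2*sin(z*sqrt(sqrt(17) + 9)/4) + C3*cos(z*sqrt(9 - sqrt(17))/4) + C4*cos(z*sqrt(sqrt(17) + 9)/4) + 3*z/7 - 4


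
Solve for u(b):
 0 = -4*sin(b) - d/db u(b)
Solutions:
 u(b) = C1 + 4*cos(b)


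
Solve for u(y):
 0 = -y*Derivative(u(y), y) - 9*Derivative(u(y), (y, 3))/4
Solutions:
 u(y) = C1 + Integral(C2*airyai(-2^(2/3)*3^(1/3)*y/3) + C3*airybi(-2^(2/3)*3^(1/3)*y/3), y)


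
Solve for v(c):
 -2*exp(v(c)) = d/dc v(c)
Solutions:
 v(c) = log(1/(C1 + 2*c))


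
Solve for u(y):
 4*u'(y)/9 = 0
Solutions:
 u(y) = C1


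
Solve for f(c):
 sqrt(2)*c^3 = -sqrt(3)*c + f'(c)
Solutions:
 f(c) = C1 + sqrt(2)*c^4/4 + sqrt(3)*c^2/2


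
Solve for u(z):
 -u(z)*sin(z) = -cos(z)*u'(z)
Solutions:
 u(z) = C1/cos(z)


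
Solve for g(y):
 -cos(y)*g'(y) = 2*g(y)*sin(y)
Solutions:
 g(y) = C1*cos(y)^2


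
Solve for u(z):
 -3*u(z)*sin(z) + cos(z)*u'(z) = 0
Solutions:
 u(z) = C1/cos(z)^3


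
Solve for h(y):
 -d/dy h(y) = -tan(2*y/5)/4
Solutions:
 h(y) = C1 - 5*log(cos(2*y/5))/8


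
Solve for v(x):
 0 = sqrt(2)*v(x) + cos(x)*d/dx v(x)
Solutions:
 v(x) = C1*(sin(x) - 1)^(sqrt(2)/2)/(sin(x) + 1)^(sqrt(2)/2)


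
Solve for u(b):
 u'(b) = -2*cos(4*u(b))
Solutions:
 u(b) = -asin((C1 + exp(16*b))/(C1 - exp(16*b)))/4 + pi/4
 u(b) = asin((C1 + exp(16*b))/(C1 - exp(16*b)))/4


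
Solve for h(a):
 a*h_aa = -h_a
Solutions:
 h(a) = C1 + C2*log(a)


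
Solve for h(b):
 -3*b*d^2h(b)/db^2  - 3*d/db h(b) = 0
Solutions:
 h(b) = C1 + C2*log(b)


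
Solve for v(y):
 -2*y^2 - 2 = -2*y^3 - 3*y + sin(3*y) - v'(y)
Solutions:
 v(y) = C1 - y^4/2 + 2*y^3/3 - 3*y^2/2 + 2*y - cos(3*y)/3


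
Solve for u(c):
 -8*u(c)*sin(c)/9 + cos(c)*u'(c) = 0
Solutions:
 u(c) = C1/cos(c)^(8/9)


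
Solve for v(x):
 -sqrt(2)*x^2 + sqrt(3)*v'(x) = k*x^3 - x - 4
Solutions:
 v(x) = C1 + sqrt(3)*k*x^4/12 + sqrt(6)*x^3/9 - sqrt(3)*x^2/6 - 4*sqrt(3)*x/3


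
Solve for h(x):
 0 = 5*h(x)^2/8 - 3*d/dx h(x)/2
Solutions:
 h(x) = -12/(C1 + 5*x)


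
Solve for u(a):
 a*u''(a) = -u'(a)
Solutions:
 u(a) = C1 + C2*log(a)


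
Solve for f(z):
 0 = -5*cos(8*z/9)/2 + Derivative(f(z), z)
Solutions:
 f(z) = C1 + 45*sin(8*z/9)/16


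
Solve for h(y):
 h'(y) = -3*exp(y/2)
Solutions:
 h(y) = C1 - 6*exp(y/2)


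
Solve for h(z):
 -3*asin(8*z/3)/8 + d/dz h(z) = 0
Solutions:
 h(z) = C1 + 3*z*asin(8*z/3)/8 + 3*sqrt(9 - 64*z^2)/64


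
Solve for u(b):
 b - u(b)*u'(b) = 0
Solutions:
 u(b) = -sqrt(C1 + b^2)
 u(b) = sqrt(C1 + b^2)


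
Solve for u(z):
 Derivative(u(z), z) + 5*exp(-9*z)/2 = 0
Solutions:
 u(z) = C1 + 5*exp(-9*z)/18


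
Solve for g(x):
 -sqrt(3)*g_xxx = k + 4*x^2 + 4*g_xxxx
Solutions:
 g(x) = C1 + C2*x + C3*x^2 + C4*exp(-sqrt(3)*x/4) - sqrt(3)*x^5/45 + 4*x^4/9 + sqrt(3)*x^3*(-3*k - 128)/54


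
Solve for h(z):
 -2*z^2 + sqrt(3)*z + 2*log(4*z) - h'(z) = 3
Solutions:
 h(z) = C1 - 2*z^3/3 + sqrt(3)*z^2/2 + 2*z*log(z) - 5*z + z*log(16)


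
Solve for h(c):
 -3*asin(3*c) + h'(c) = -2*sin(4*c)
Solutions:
 h(c) = C1 + 3*c*asin(3*c) + sqrt(1 - 9*c^2) + cos(4*c)/2


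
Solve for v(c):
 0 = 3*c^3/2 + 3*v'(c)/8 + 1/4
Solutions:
 v(c) = C1 - c^4 - 2*c/3


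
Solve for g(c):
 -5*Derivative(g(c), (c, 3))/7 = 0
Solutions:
 g(c) = C1 + C2*c + C3*c^2


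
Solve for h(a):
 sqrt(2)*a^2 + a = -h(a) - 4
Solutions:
 h(a) = -sqrt(2)*a^2 - a - 4


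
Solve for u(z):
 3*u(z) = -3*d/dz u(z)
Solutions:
 u(z) = C1*exp(-z)


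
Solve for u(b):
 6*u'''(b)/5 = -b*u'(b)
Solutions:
 u(b) = C1 + Integral(C2*airyai(-5^(1/3)*6^(2/3)*b/6) + C3*airybi(-5^(1/3)*6^(2/3)*b/6), b)


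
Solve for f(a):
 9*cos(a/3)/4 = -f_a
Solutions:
 f(a) = C1 - 27*sin(a/3)/4


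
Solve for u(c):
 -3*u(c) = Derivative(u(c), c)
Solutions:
 u(c) = C1*exp(-3*c)


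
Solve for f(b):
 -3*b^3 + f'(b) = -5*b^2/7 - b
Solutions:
 f(b) = C1 + 3*b^4/4 - 5*b^3/21 - b^2/2


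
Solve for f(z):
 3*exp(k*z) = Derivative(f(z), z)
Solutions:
 f(z) = C1 + 3*exp(k*z)/k


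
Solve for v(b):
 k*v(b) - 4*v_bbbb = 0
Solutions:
 v(b) = C1*exp(-sqrt(2)*b*k^(1/4)/2) + C2*exp(sqrt(2)*b*k^(1/4)/2) + C3*exp(-sqrt(2)*I*b*k^(1/4)/2) + C4*exp(sqrt(2)*I*b*k^(1/4)/2)


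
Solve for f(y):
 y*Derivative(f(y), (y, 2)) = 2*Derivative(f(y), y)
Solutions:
 f(y) = C1 + C2*y^3


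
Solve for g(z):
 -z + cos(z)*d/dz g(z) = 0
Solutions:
 g(z) = C1 + Integral(z/cos(z), z)


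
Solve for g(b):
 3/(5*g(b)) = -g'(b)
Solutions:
 g(b) = -sqrt(C1 - 30*b)/5
 g(b) = sqrt(C1 - 30*b)/5


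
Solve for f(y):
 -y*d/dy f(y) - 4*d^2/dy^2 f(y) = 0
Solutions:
 f(y) = C1 + C2*erf(sqrt(2)*y/4)


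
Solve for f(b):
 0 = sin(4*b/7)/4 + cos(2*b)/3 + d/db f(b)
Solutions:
 f(b) = C1 - sin(2*b)/6 + 7*cos(4*b/7)/16


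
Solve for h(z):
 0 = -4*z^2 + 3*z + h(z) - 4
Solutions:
 h(z) = 4*z^2 - 3*z + 4


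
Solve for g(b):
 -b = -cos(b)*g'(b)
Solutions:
 g(b) = C1 + Integral(b/cos(b), b)


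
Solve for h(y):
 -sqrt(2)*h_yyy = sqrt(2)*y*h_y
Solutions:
 h(y) = C1 + Integral(C2*airyai(-y) + C3*airybi(-y), y)


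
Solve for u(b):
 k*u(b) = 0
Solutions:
 u(b) = 0


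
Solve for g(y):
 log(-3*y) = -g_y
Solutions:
 g(y) = C1 - y*log(-y) + y*(1 - log(3))


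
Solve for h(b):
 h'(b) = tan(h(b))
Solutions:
 h(b) = pi - asin(C1*exp(b))
 h(b) = asin(C1*exp(b))


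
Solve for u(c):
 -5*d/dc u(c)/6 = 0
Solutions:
 u(c) = C1


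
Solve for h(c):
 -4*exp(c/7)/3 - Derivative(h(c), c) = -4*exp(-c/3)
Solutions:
 h(c) = C1 - 28*exp(c/7)/3 - 12*exp(-c/3)


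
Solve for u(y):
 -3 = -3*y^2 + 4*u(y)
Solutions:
 u(y) = 3*y^2/4 - 3/4


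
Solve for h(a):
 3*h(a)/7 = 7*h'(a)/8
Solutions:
 h(a) = C1*exp(24*a/49)


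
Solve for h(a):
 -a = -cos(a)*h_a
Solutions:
 h(a) = C1 + Integral(a/cos(a), a)


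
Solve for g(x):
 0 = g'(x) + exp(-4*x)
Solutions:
 g(x) = C1 + exp(-4*x)/4


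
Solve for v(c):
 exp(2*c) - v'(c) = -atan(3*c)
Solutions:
 v(c) = C1 + c*atan(3*c) + exp(2*c)/2 - log(9*c^2 + 1)/6


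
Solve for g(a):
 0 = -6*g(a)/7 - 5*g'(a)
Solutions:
 g(a) = C1*exp(-6*a/35)


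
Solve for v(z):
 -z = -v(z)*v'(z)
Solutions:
 v(z) = -sqrt(C1 + z^2)
 v(z) = sqrt(C1 + z^2)


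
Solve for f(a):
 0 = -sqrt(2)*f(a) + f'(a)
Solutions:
 f(a) = C1*exp(sqrt(2)*a)


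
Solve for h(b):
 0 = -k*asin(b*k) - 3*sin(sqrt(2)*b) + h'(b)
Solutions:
 h(b) = C1 + k*Piecewise((b*asin(b*k) + sqrt(-b^2*k^2 + 1)/k, Ne(k, 0)), (0, True)) - 3*sqrt(2)*cos(sqrt(2)*b)/2


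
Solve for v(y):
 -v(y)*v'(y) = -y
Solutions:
 v(y) = -sqrt(C1 + y^2)
 v(y) = sqrt(C1 + y^2)


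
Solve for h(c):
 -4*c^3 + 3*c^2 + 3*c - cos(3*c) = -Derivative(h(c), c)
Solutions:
 h(c) = C1 + c^4 - c^3 - 3*c^2/2 + sin(3*c)/3


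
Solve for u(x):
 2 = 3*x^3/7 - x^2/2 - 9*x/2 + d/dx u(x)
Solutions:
 u(x) = C1 - 3*x^4/28 + x^3/6 + 9*x^2/4 + 2*x


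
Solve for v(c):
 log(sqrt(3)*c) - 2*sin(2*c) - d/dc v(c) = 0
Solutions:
 v(c) = C1 + c*log(c) - c + c*log(3)/2 + cos(2*c)


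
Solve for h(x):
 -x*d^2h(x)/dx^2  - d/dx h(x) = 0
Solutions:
 h(x) = C1 + C2*log(x)


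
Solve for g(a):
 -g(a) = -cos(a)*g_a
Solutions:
 g(a) = C1*sqrt(sin(a) + 1)/sqrt(sin(a) - 1)


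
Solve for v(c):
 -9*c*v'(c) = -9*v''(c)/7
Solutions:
 v(c) = C1 + C2*erfi(sqrt(14)*c/2)


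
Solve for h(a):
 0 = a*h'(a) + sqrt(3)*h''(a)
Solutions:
 h(a) = C1 + C2*erf(sqrt(2)*3^(3/4)*a/6)


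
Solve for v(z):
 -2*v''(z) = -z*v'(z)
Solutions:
 v(z) = C1 + C2*erfi(z/2)


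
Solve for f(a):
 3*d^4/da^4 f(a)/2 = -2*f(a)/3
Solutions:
 f(a) = (C1*sin(sqrt(3)*a/3) + C2*cos(sqrt(3)*a/3))*exp(-sqrt(3)*a/3) + (C3*sin(sqrt(3)*a/3) + C4*cos(sqrt(3)*a/3))*exp(sqrt(3)*a/3)


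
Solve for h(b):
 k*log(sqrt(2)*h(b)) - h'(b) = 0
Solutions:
 Integral(1/(2*log(_y) + log(2)), (_y, h(b))) = C1 + b*k/2


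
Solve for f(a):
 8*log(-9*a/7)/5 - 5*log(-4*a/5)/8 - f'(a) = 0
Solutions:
 f(a) = C1 + 39*a*log(-a)/40 + a*(-64*log(7) - 39 - 50*log(2) + 25*log(5) + 128*log(3))/40


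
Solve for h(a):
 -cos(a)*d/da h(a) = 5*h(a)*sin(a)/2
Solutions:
 h(a) = C1*cos(a)^(5/2)


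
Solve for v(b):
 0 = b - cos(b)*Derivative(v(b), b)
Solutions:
 v(b) = C1 + Integral(b/cos(b), b)


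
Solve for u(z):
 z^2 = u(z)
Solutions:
 u(z) = z^2


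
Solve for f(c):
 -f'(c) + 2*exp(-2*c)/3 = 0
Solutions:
 f(c) = C1 - exp(-2*c)/3


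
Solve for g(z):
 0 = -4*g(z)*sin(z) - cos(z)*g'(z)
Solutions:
 g(z) = C1*cos(z)^4


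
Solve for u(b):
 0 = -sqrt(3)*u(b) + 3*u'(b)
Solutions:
 u(b) = C1*exp(sqrt(3)*b/3)


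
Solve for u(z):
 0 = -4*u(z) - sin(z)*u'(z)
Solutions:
 u(z) = C1*(cos(z)^2 + 2*cos(z) + 1)/(cos(z)^2 - 2*cos(z) + 1)


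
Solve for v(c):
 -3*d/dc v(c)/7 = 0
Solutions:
 v(c) = C1


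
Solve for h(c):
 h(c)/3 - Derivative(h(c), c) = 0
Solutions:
 h(c) = C1*exp(c/3)


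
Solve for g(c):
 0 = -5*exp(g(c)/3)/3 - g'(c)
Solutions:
 g(c) = 3*log(1/(C1 + 5*c)) + 6*log(3)


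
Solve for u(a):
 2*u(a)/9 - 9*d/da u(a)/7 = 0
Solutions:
 u(a) = C1*exp(14*a/81)


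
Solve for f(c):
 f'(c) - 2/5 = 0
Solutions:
 f(c) = C1 + 2*c/5


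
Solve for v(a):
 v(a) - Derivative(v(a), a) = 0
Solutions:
 v(a) = C1*exp(a)


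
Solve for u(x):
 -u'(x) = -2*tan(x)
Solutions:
 u(x) = C1 - 2*log(cos(x))


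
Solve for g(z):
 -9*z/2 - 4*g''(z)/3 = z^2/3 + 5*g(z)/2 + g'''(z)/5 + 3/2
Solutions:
 g(z) = C1*exp(z*(-80 + 160*2^(2/3)*5^(1/3)/(27*sqrt(3289) + 2009)^(1/3) + 2^(1/3)*5^(2/3)*(27*sqrt(3289) + 2009)^(1/3))/36)*sin(10^(1/3)*sqrt(3)*z*(-5^(1/3)*(27*sqrt(3289) + 2009)^(1/3) + 160*2^(1/3)/(27*sqrt(3289) + 2009)^(1/3))/36) + C2*exp(z*(-80 + 160*2^(2/3)*5^(1/3)/(27*sqrt(3289) + 2009)^(1/3) + 2^(1/3)*5^(2/3)*(27*sqrt(3289) + 2009)^(1/3))/36)*cos(10^(1/3)*sqrt(3)*z*(-5^(1/3)*(27*sqrt(3289) + 2009)^(1/3) + 160*2^(1/3)/(27*sqrt(3289) + 2009)^(1/3))/36) + C3*exp(-z*(160*2^(2/3)*5^(1/3)/(27*sqrt(3289) + 2009)^(1/3) + 40 + 2^(1/3)*5^(2/3)*(27*sqrt(3289) + 2009)^(1/3))/18) - 2*z^2/15 - 9*z/5 - 103/225


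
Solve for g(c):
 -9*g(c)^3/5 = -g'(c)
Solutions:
 g(c) = -sqrt(10)*sqrt(-1/(C1 + 9*c))/2
 g(c) = sqrt(10)*sqrt(-1/(C1 + 9*c))/2


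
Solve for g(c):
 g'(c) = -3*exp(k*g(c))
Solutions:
 g(c) = Piecewise((log(1/(C1*k + 3*c*k))/k, Ne(k, 0)), (nan, True))
 g(c) = Piecewise((C1 - 3*c, Eq(k, 0)), (nan, True))


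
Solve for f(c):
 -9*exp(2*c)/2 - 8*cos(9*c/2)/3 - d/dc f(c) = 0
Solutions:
 f(c) = C1 - 9*exp(2*c)/4 - 16*sin(9*c/2)/27


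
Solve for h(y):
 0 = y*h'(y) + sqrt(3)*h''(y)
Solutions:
 h(y) = C1 + C2*erf(sqrt(2)*3^(3/4)*y/6)


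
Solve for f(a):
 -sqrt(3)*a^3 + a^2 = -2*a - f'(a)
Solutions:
 f(a) = C1 + sqrt(3)*a^4/4 - a^3/3 - a^2


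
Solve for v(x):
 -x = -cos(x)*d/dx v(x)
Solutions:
 v(x) = C1 + Integral(x/cos(x), x)


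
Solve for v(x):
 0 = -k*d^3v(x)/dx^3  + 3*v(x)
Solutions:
 v(x) = C1*exp(3^(1/3)*x*(1/k)^(1/3)) + C2*exp(x*(-3^(1/3) + 3^(5/6)*I)*(1/k)^(1/3)/2) + C3*exp(-x*(3^(1/3) + 3^(5/6)*I)*(1/k)^(1/3)/2)


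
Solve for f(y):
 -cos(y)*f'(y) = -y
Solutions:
 f(y) = C1 + Integral(y/cos(y), y)


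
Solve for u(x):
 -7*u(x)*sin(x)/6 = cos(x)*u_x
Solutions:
 u(x) = C1*cos(x)^(7/6)


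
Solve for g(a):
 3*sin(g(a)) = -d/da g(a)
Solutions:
 g(a) = -acos((-C1 - exp(6*a))/(C1 - exp(6*a))) + 2*pi
 g(a) = acos((-C1 - exp(6*a))/(C1 - exp(6*a)))


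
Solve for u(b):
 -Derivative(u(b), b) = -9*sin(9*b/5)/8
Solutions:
 u(b) = C1 - 5*cos(9*b/5)/8


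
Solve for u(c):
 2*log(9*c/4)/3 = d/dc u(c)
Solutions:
 u(c) = C1 + 2*c*log(c)/3 - 4*c*log(2)/3 - 2*c/3 + 4*c*log(3)/3


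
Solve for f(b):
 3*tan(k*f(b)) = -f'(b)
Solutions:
 f(b) = Piecewise((-asin(exp(C1*k - 3*b*k))/k + pi/k, Ne(k, 0)), (nan, True))
 f(b) = Piecewise((asin(exp(C1*k - 3*b*k))/k, Ne(k, 0)), (nan, True))


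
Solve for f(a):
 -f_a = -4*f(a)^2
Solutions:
 f(a) = -1/(C1 + 4*a)


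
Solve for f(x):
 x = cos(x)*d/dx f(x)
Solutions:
 f(x) = C1 + Integral(x/cos(x), x)


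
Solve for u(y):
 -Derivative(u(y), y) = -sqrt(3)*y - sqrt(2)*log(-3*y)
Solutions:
 u(y) = C1 + sqrt(3)*y^2/2 + sqrt(2)*y*log(-y) + sqrt(2)*y*(-1 + log(3))


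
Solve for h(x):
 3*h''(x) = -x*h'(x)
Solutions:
 h(x) = C1 + C2*erf(sqrt(6)*x/6)


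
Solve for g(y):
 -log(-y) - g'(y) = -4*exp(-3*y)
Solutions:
 g(y) = C1 - y*log(-y) + y - 4*exp(-3*y)/3


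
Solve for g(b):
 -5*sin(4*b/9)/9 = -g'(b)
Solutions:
 g(b) = C1 - 5*cos(4*b/9)/4


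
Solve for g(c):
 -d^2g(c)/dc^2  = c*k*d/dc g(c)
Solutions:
 g(c) = Piecewise((-sqrt(2)*sqrt(pi)*C1*erf(sqrt(2)*c*sqrt(k)/2)/(2*sqrt(k)) - C2, (k > 0) | (k < 0)), (-C1*c - C2, True))


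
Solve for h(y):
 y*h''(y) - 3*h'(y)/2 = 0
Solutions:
 h(y) = C1 + C2*y^(5/2)


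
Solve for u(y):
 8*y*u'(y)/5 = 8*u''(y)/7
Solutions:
 u(y) = C1 + C2*erfi(sqrt(70)*y/10)


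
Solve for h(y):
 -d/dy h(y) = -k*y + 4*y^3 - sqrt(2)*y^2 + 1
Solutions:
 h(y) = C1 + k*y^2/2 - y^4 + sqrt(2)*y^3/3 - y


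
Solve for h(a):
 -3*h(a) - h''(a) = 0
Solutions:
 h(a) = C1*sin(sqrt(3)*a) + C2*cos(sqrt(3)*a)


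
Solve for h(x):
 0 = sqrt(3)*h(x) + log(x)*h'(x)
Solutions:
 h(x) = C1*exp(-sqrt(3)*li(x))


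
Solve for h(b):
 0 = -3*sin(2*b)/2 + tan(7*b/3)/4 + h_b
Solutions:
 h(b) = C1 + 3*log(cos(7*b/3))/28 - 3*cos(2*b)/4


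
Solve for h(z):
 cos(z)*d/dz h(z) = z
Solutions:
 h(z) = C1 + Integral(z/cos(z), z)


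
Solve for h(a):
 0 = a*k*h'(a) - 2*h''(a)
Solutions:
 h(a) = Piecewise((-sqrt(pi)*C1*erf(a*sqrt(-k)/2)/sqrt(-k) - C2, (k > 0) | (k < 0)), (-C1*a - C2, True))


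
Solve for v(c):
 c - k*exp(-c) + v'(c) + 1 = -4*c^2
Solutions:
 v(c) = C1 - 4*c^3/3 - c^2/2 - c - k*exp(-c)


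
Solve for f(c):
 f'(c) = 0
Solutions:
 f(c) = C1


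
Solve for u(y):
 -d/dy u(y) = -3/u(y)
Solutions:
 u(y) = -sqrt(C1 + 6*y)
 u(y) = sqrt(C1 + 6*y)


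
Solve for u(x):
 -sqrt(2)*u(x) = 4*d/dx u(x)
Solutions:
 u(x) = C1*exp(-sqrt(2)*x/4)


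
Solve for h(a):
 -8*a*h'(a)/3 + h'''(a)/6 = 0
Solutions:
 h(a) = C1 + Integral(C2*airyai(2*2^(1/3)*a) + C3*airybi(2*2^(1/3)*a), a)


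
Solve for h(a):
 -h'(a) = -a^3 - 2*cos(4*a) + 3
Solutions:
 h(a) = C1 + a^4/4 - 3*a + sin(4*a)/2


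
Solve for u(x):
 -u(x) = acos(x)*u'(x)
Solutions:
 u(x) = C1*exp(-Integral(1/acos(x), x))


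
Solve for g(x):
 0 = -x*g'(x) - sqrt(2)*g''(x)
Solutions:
 g(x) = C1 + C2*erf(2^(1/4)*x/2)


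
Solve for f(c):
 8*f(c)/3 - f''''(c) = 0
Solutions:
 f(c) = C1*exp(-6^(3/4)*c/3) + C2*exp(6^(3/4)*c/3) + C3*sin(6^(3/4)*c/3) + C4*cos(6^(3/4)*c/3)


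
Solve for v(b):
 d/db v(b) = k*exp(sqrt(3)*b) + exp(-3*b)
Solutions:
 v(b) = C1 + sqrt(3)*k*exp(sqrt(3)*b)/3 - exp(-3*b)/3


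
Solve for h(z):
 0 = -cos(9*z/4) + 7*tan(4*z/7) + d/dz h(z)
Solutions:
 h(z) = C1 + 49*log(cos(4*z/7))/4 + 4*sin(9*z/4)/9


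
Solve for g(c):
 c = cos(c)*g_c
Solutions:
 g(c) = C1 + Integral(c/cos(c), c)


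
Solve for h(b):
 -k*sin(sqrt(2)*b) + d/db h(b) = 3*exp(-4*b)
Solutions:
 h(b) = C1 - sqrt(2)*k*cos(sqrt(2)*b)/2 - 3*exp(-4*b)/4


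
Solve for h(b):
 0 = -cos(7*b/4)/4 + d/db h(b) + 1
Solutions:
 h(b) = C1 - b + sin(7*b/4)/7


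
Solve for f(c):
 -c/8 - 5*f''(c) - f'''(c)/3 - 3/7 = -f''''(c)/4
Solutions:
 f(c) = C1 + C2*c + C3*exp(2*c*(1 - sqrt(46))/3) + C4*exp(2*c*(1 + sqrt(46))/3) - c^3/240 - 353*c^2/8400


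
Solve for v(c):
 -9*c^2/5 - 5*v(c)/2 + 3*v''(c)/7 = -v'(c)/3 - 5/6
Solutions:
 v(c) = C1*exp(c*(-7 + sqrt(1939))/18) + C2*exp(-c*(7 + sqrt(1939))/18) - 18*c^2/25 - 24*c/125 + 799/13125


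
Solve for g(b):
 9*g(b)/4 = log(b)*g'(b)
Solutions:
 g(b) = C1*exp(9*li(b)/4)


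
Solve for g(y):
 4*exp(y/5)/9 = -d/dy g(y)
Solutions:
 g(y) = C1 - 20*exp(y/5)/9


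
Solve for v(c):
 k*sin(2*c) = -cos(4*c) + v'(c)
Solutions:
 v(c) = C1 - k*cos(2*c)/2 + sin(4*c)/4


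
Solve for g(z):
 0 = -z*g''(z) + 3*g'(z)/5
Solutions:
 g(z) = C1 + C2*z^(8/5)


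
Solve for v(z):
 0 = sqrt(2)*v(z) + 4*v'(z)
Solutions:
 v(z) = C1*exp(-sqrt(2)*z/4)


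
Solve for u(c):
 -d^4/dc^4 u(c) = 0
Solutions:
 u(c) = C1 + C2*c + C3*c^2 + C4*c^3


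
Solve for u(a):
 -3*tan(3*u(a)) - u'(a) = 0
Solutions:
 u(a) = -asin(C1*exp(-9*a))/3 + pi/3
 u(a) = asin(C1*exp(-9*a))/3


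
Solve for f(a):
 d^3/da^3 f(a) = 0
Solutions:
 f(a) = C1 + C2*a + C3*a^2


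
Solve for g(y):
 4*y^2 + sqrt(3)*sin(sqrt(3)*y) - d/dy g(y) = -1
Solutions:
 g(y) = C1 + 4*y^3/3 + y - cos(sqrt(3)*y)


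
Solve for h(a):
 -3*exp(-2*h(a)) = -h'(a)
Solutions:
 h(a) = log(-sqrt(C1 + 6*a))
 h(a) = log(C1 + 6*a)/2


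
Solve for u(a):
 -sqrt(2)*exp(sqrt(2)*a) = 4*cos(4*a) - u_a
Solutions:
 u(a) = C1 + exp(sqrt(2)*a) + sin(4*a)


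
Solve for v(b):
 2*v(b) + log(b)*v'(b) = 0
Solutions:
 v(b) = C1*exp(-2*li(b))


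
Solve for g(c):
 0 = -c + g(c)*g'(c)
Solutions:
 g(c) = -sqrt(C1 + c^2)
 g(c) = sqrt(C1 + c^2)


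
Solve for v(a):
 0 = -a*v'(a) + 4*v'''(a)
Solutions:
 v(a) = C1 + Integral(C2*airyai(2^(1/3)*a/2) + C3*airybi(2^(1/3)*a/2), a)


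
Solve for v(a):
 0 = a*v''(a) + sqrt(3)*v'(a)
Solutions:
 v(a) = C1 + C2*a^(1 - sqrt(3))


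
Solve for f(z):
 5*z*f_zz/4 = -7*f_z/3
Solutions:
 f(z) = C1 + C2/z^(13/15)


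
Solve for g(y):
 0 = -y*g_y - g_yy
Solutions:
 g(y) = C1 + C2*erf(sqrt(2)*y/2)


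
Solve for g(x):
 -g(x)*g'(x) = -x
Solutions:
 g(x) = -sqrt(C1 + x^2)
 g(x) = sqrt(C1 + x^2)


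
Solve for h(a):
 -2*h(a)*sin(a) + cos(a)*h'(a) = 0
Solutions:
 h(a) = C1/cos(a)^2


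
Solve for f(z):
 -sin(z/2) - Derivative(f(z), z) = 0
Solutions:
 f(z) = C1 + 2*cos(z/2)


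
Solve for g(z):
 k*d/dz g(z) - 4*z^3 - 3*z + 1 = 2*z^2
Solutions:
 g(z) = C1 + z^4/k + 2*z^3/(3*k) + 3*z^2/(2*k) - z/k


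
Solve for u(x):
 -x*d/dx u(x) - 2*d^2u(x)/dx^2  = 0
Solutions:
 u(x) = C1 + C2*erf(x/2)


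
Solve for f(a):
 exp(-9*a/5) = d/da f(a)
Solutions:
 f(a) = C1 - 5*exp(-9*a/5)/9


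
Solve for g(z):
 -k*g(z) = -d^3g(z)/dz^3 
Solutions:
 g(z) = C1*exp(k^(1/3)*z) + C2*exp(k^(1/3)*z*(-1 + sqrt(3)*I)/2) + C3*exp(-k^(1/3)*z*(1 + sqrt(3)*I)/2)


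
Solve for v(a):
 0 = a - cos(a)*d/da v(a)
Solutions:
 v(a) = C1 + Integral(a/cos(a), a)


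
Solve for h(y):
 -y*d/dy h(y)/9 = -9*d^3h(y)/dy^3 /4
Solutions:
 h(y) = C1 + Integral(C2*airyai(6^(2/3)*y/9) + C3*airybi(6^(2/3)*y/9), y)


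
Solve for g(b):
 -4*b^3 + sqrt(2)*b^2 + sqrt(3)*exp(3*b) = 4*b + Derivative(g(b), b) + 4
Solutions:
 g(b) = C1 - b^4 + sqrt(2)*b^3/3 - 2*b^2 - 4*b + sqrt(3)*exp(3*b)/3


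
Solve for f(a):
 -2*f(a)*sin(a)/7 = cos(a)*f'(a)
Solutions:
 f(a) = C1*cos(a)^(2/7)


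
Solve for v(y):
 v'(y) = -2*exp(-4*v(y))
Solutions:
 v(y) = log(-I*(C1 - 8*y)^(1/4))
 v(y) = log(I*(C1 - 8*y)^(1/4))
 v(y) = log(-(C1 - 8*y)^(1/4))
 v(y) = log(C1 - 8*y)/4


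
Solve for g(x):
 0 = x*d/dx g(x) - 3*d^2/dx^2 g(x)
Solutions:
 g(x) = C1 + C2*erfi(sqrt(6)*x/6)


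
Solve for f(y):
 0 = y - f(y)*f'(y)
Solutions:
 f(y) = -sqrt(C1 + y^2)
 f(y) = sqrt(C1 + y^2)


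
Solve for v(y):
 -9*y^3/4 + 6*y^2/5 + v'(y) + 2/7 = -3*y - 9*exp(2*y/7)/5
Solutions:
 v(y) = C1 + 9*y^4/16 - 2*y^3/5 - 3*y^2/2 - 2*y/7 - 63*exp(2*y/7)/10


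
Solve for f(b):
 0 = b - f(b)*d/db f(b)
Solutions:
 f(b) = -sqrt(C1 + b^2)
 f(b) = sqrt(C1 + b^2)


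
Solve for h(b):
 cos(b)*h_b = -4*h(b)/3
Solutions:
 h(b) = C1*(sin(b) - 1)^(2/3)/(sin(b) + 1)^(2/3)


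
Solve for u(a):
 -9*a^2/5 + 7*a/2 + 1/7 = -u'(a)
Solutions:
 u(a) = C1 + 3*a^3/5 - 7*a^2/4 - a/7


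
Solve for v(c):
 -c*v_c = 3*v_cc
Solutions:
 v(c) = C1 + C2*erf(sqrt(6)*c/6)


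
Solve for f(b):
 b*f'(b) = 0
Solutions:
 f(b) = C1


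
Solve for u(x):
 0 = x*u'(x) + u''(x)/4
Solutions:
 u(x) = C1 + C2*erf(sqrt(2)*x)


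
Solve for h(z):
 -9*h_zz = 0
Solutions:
 h(z) = C1 + C2*z


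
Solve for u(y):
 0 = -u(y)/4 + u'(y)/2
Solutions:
 u(y) = C1*exp(y/2)


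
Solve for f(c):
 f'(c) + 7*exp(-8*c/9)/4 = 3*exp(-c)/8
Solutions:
 f(c) = C1 - 3*exp(-c)/8 + 63*exp(-8*c/9)/32


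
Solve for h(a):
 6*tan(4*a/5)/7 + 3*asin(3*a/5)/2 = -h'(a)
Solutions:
 h(a) = C1 - 3*a*asin(3*a/5)/2 - sqrt(25 - 9*a^2)/2 + 15*log(cos(4*a/5))/14


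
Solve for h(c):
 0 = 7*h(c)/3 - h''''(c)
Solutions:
 h(c) = C1*exp(-3^(3/4)*7^(1/4)*c/3) + C2*exp(3^(3/4)*7^(1/4)*c/3) + C3*sin(3^(3/4)*7^(1/4)*c/3) + C4*cos(3^(3/4)*7^(1/4)*c/3)


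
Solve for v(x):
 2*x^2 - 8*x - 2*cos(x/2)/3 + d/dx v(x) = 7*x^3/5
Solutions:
 v(x) = C1 + 7*x^4/20 - 2*x^3/3 + 4*x^2 + 4*sin(x/2)/3


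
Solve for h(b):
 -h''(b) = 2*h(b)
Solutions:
 h(b) = C1*sin(sqrt(2)*b) + C2*cos(sqrt(2)*b)


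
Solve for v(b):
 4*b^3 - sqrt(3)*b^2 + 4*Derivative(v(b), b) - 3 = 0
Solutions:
 v(b) = C1 - b^4/4 + sqrt(3)*b^3/12 + 3*b/4


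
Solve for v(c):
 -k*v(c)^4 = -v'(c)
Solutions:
 v(c) = (-1/(C1 + 3*c*k))^(1/3)
 v(c) = (-1/(C1 + c*k))^(1/3)*(-3^(2/3) - 3*3^(1/6)*I)/6
 v(c) = (-1/(C1 + c*k))^(1/3)*(-3^(2/3) + 3*3^(1/6)*I)/6


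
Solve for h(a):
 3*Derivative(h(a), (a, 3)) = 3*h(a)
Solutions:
 h(a) = C3*exp(a) + (C1*sin(sqrt(3)*a/2) + C2*cos(sqrt(3)*a/2))*exp(-a/2)


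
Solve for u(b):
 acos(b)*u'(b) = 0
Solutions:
 u(b) = C1


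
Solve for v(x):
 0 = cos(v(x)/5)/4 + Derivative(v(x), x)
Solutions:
 x/4 - 5*log(sin(v(x)/5) - 1)/2 + 5*log(sin(v(x)/5) + 1)/2 = C1


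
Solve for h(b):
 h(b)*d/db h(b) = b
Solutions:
 h(b) = -sqrt(C1 + b^2)
 h(b) = sqrt(C1 + b^2)


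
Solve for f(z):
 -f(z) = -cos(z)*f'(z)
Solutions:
 f(z) = C1*sqrt(sin(z) + 1)/sqrt(sin(z) - 1)


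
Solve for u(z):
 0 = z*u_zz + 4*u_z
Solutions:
 u(z) = C1 + C2/z^3


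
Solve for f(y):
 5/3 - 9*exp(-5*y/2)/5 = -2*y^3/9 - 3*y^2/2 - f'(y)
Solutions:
 f(y) = C1 - y^4/18 - y^3/2 - 5*y/3 - 18*exp(-5*y/2)/25


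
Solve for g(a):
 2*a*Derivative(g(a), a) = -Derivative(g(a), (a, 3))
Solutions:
 g(a) = C1 + Integral(C2*airyai(-2^(1/3)*a) + C3*airybi(-2^(1/3)*a), a)


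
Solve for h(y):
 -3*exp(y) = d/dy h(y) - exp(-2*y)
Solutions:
 h(y) = C1 - 3*exp(y) - exp(-2*y)/2


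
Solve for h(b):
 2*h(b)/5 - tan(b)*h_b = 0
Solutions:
 h(b) = C1*sin(b)^(2/5)


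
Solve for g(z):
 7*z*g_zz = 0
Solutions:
 g(z) = C1 + C2*z


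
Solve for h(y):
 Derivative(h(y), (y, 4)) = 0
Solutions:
 h(y) = C1 + C2*y + C3*y^2 + C4*y^3


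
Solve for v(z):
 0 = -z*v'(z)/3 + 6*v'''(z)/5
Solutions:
 v(z) = C1 + Integral(C2*airyai(60^(1/3)*z/6) + C3*airybi(60^(1/3)*z/6), z)


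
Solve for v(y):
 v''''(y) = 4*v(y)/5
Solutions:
 v(y) = C1*exp(-sqrt(2)*5^(3/4)*y/5) + C2*exp(sqrt(2)*5^(3/4)*y/5) + C3*sin(sqrt(2)*5^(3/4)*y/5) + C4*cos(sqrt(2)*5^(3/4)*y/5)


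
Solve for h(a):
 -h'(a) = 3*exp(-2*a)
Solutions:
 h(a) = C1 + 3*exp(-2*a)/2


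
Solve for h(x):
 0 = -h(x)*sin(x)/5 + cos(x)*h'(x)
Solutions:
 h(x) = C1/cos(x)^(1/5)


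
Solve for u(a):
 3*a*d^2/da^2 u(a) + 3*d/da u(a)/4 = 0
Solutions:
 u(a) = C1 + C2*a^(3/4)


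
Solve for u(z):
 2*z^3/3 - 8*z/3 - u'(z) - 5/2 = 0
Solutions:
 u(z) = C1 + z^4/6 - 4*z^2/3 - 5*z/2


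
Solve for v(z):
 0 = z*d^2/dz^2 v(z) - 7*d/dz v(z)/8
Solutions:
 v(z) = C1 + C2*z^(15/8)


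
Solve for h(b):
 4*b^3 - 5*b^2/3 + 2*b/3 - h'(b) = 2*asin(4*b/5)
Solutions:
 h(b) = C1 + b^4 - 5*b^3/9 + b^2/3 - 2*b*asin(4*b/5) - sqrt(25 - 16*b^2)/2


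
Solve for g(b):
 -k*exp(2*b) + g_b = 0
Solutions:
 g(b) = C1 + k*exp(2*b)/2


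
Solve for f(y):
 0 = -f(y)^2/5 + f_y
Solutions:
 f(y) = -5/(C1 + y)


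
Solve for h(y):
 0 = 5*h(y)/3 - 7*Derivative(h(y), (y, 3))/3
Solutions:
 h(y) = C3*exp(5^(1/3)*7^(2/3)*y/7) + (C1*sin(sqrt(3)*5^(1/3)*7^(2/3)*y/14) + C2*cos(sqrt(3)*5^(1/3)*7^(2/3)*y/14))*exp(-5^(1/3)*7^(2/3)*y/14)


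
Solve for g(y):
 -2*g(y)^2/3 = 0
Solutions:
 g(y) = 0


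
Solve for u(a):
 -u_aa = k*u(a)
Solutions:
 u(a) = C1*exp(-a*sqrt(-k)) + C2*exp(a*sqrt(-k))


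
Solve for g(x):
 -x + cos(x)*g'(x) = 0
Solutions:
 g(x) = C1 + Integral(x/cos(x), x)


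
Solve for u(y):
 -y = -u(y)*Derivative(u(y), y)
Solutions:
 u(y) = -sqrt(C1 + y^2)
 u(y) = sqrt(C1 + y^2)


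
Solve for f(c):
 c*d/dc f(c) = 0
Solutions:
 f(c) = C1


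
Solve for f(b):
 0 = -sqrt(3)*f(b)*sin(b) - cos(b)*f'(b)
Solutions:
 f(b) = C1*cos(b)^(sqrt(3))


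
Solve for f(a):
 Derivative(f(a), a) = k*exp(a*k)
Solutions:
 f(a) = C1 + exp(a*k)


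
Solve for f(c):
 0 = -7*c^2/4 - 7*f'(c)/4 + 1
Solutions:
 f(c) = C1 - c^3/3 + 4*c/7


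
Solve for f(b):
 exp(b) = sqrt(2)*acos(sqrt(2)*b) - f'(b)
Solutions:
 f(b) = C1 + sqrt(2)*(b*acos(sqrt(2)*b) - sqrt(2)*sqrt(1 - 2*b^2)/2) - exp(b)


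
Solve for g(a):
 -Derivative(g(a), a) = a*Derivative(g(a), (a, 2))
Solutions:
 g(a) = C1 + C2*log(a)


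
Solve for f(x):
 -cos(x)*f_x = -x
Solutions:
 f(x) = C1 + Integral(x/cos(x), x)


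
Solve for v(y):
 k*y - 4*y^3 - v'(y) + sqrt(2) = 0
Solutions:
 v(y) = C1 + k*y^2/2 - y^4 + sqrt(2)*y


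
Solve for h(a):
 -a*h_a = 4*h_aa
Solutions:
 h(a) = C1 + C2*erf(sqrt(2)*a/4)


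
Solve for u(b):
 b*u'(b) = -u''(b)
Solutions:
 u(b) = C1 + C2*erf(sqrt(2)*b/2)


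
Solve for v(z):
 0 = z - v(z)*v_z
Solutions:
 v(z) = -sqrt(C1 + z^2)
 v(z) = sqrt(C1 + z^2)


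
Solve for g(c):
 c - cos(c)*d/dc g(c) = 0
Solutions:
 g(c) = C1 + Integral(c/cos(c), c)


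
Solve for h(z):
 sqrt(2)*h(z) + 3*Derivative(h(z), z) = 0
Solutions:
 h(z) = C1*exp(-sqrt(2)*z/3)


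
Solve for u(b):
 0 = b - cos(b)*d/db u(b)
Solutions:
 u(b) = C1 + Integral(b/cos(b), b)


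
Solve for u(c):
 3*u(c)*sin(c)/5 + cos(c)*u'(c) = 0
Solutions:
 u(c) = C1*cos(c)^(3/5)


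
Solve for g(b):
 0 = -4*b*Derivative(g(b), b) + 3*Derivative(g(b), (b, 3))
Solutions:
 g(b) = C1 + Integral(C2*airyai(6^(2/3)*b/3) + C3*airybi(6^(2/3)*b/3), b)


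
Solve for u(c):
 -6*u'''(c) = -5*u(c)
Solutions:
 u(c) = C3*exp(5^(1/3)*6^(2/3)*c/6) + (C1*sin(2^(2/3)*3^(1/6)*5^(1/3)*c/4) + C2*cos(2^(2/3)*3^(1/6)*5^(1/3)*c/4))*exp(-5^(1/3)*6^(2/3)*c/12)


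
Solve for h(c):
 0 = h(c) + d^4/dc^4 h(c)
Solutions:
 h(c) = (C1*sin(sqrt(2)*c/2) + C2*cos(sqrt(2)*c/2))*exp(-sqrt(2)*c/2) + (C3*sin(sqrt(2)*c/2) + C4*cos(sqrt(2)*c/2))*exp(sqrt(2)*c/2)


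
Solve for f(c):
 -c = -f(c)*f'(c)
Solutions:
 f(c) = -sqrt(C1 + c^2)
 f(c) = sqrt(C1 + c^2)


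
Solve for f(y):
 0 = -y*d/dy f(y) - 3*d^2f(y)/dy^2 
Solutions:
 f(y) = C1 + C2*erf(sqrt(6)*y/6)


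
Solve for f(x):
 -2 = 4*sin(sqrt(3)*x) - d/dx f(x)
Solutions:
 f(x) = C1 + 2*x - 4*sqrt(3)*cos(sqrt(3)*x)/3


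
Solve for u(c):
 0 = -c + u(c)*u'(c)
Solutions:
 u(c) = -sqrt(C1 + c^2)
 u(c) = sqrt(C1 + c^2)


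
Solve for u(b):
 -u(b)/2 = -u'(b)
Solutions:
 u(b) = C1*exp(b/2)


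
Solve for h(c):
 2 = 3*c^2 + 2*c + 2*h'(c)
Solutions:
 h(c) = C1 - c^3/2 - c^2/2 + c


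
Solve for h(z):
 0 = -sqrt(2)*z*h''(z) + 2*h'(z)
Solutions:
 h(z) = C1 + C2*z^(1 + sqrt(2))


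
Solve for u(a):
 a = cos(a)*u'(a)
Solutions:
 u(a) = C1 + Integral(a/cos(a), a)


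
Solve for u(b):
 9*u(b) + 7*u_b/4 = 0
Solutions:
 u(b) = C1*exp(-36*b/7)


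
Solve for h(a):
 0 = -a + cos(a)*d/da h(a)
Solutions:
 h(a) = C1 + Integral(a/cos(a), a)


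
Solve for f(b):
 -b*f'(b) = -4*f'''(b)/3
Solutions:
 f(b) = C1 + Integral(C2*airyai(6^(1/3)*b/2) + C3*airybi(6^(1/3)*b/2), b)


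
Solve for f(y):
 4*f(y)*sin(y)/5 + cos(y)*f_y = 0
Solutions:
 f(y) = C1*cos(y)^(4/5)


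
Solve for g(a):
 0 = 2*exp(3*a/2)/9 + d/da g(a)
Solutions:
 g(a) = C1 - 4*exp(3*a/2)/27


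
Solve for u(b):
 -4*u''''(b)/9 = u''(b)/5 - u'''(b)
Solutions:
 u(b) = C1 + C2*b + C3*exp(3*b*(15 - sqrt(145))/40) + C4*exp(3*b*(sqrt(145) + 15)/40)


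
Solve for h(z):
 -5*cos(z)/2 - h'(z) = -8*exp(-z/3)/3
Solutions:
 h(z) = C1 - 5*sin(z)/2 - 8*exp(-z/3)


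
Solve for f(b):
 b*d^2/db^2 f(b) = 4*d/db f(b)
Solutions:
 f(b) = C1 + C2*b^5


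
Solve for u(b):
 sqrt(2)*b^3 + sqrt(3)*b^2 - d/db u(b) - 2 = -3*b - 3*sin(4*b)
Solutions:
 u(b) = C1 + sqrt(2)*b^4/4 + sqrt(3)*b^3/3 + 3*b^2/2 - 2*b - 3*cos(4*b)/4


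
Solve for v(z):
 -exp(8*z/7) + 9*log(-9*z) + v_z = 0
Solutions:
 v(z) = C1 - 9*z*log(-z) + 9*z*(1 - 2*log(3)) + 7*exp(8*z/7)/8


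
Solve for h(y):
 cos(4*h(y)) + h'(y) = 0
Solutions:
 h(y) = -asin((C1 + exp(8*y))/(C1 - exp(8*y)))/4 + pi/4
 h(y) = asin((C1 + exp(8*y))/(C1 - exp(8*y)))/4


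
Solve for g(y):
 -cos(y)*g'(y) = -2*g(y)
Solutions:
 g(y) = C1*(sin(y) + 1)/(sin(y) - 1)


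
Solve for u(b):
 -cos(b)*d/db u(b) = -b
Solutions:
 u(b) = C1 + Integral(b/cos(b), b)


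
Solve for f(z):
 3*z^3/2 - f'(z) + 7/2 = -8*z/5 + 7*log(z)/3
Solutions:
 f(z) = C1 + 3*z^4/8 + 4*z^2/5 - 7*z*log(z)/3 + 35*z/6


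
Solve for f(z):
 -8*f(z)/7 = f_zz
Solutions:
 f(z) = C1*sin(2*sqrt(14)*z/7) + C2*cos(2*sqrt(14)*z/7)


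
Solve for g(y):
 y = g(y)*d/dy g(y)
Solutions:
 g(y) = -sqrt(C1 + y^2)
 g(y) = sqrt(C1 + y^2)


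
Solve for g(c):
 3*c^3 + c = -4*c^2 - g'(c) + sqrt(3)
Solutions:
 g(c) = C1 - 3*c^4/4 - 4*c^3/3 - c^2/2 + sqrt(3)*c


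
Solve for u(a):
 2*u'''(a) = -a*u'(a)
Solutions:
 u(a) = C1 + Integral(C2*airyai(-2^(2/3)*a/2) + C3*airybi(-2^(2/3)*a/2), a)


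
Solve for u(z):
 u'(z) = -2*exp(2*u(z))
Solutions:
 u(z) = log(-sqrt(-1/(C1 - 2*z))) - log(2)/2
 u(z) = log(-1/(C1 - 2*z))/2 - log(2)/2


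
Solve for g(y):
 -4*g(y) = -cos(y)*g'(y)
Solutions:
 g(y) = C1*(sin(y)^2 + 2*sin(y) + 1)/(sin(y)^2 - 2*sin(y) + 1)


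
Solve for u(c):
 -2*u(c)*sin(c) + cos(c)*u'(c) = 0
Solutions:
 u(c) = C1/cos(c)^2


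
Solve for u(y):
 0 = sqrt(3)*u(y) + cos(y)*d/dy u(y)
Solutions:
 u(y) = C1*(sin(y) - 1)^(sqrt(3)/2)/(sin(y) + 1)^(sqrt(3)/2)


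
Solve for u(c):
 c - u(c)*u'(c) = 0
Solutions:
 u(c) = -sqrt(C1 + c^2)
 u(c) = sqrt(C1 + c^2)


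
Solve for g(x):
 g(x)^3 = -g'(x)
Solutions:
 g(x) = -sqrt(2)*sqrt(-1/(C1 - x))/2
 g(x) = sqrt(2)*sqrt(-1/(C1 - x))/2


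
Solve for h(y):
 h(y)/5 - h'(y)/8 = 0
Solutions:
 h(y) = C1*exp(8*y/5)


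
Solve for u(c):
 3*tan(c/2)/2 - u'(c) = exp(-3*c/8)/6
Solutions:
 u(c) = C1 + 3*log(tan(c/2)^2 + 1)/2 + 4*exp(-3*c/8)/9


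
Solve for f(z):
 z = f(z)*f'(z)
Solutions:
 f(z) = -sqrt(C1 + z^2)
 f(z) = sqrt(C1 + z^2)


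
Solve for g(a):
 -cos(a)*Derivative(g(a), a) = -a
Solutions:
 g(a) = C1 + Integral(a/cos(a), a)


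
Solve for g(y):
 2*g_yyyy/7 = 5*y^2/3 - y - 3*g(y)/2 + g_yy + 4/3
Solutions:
 g(y) = 10*y^2/9 - 2*y/3 + (C1*sin(sqrt(2)*21^(1/4)*y*sin(atan(sqrt(35)/7)/2)/2) + C2*cos(sqrt(2)*21^(1/4)*y*sin(atan(sqrt(35)/7)/2)/2))*exp(-sqrt(2)*21^(1/4)*y*cos(atan(sqrt(35)/7)/2)/2) + (C3*sin(sqrt(2)*21^(1/4)*y*sin(atan(sqrt(35)/7)/2)/2) + C4*cos(sqrt(2)*21^(1/4)*y*sin(atan(sqrt(35)/7)/2)/2))*exp(sqrt(2)*21^(1/4)*y*cos(atan(sqrt(35)/7)/2)/2) + 64/27


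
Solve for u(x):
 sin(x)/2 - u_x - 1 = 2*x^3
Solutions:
 u(x) = C1 - x^4/2 - x - cos(x)/2


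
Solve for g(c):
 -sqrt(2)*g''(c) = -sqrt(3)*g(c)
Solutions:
 g(c) = C1*exp(-2^(3/4)*3^(1/4)*c/2) + C2*exp(2^(3/4)*3^(1/4)*c/2)


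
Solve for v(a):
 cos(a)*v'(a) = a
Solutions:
 v(a) = C1 + Integral(a/cos(a), a)


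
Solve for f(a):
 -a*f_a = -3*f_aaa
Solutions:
 f(a) = C1 + Integral(C2*airyai(3^(2/3)*a/3) + C3*airybi(3^(2/3)*a/3), a)


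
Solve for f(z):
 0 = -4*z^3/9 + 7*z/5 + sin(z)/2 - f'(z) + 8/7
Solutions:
 f(z) = C1 - z^4/9 + 7*z^2/10 + 8*z/7 - cos(z)/2


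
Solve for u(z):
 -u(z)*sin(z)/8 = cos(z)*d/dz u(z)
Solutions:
 u(z) = C1*cos(z)^(1/8)


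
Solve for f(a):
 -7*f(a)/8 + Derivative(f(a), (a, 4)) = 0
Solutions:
 f(a) = C1*exp(-14^(1/4)*a/2) + C2*exp(14^(1/4)*a/2) + C3*sin(14^(1/4)*a/2) + C4*cos(14^(1/4)*a/2)


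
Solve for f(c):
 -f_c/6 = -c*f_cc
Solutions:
 f(c) = C1 + C2*c^(7/6)


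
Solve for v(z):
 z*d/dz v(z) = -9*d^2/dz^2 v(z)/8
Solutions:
 v(z) = C1 + C2*erf(2*z/3)


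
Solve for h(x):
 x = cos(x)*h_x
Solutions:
 h(x) = C1 + Integral(x/cos(x), x)


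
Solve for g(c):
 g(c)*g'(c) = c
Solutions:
 g(c) = -sqrt(C1 + c^2)
 g(c) = sqrt(C1 + c^2)


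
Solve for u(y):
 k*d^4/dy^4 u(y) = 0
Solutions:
 u(y) = C1 + C2*y + C3*y^2 + C4*y^3


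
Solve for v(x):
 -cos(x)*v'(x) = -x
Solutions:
 v(x) = C1 + Integral(x/cos(x), x)


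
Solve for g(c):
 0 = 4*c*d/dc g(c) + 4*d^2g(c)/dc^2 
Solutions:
 g(c) = C1 + C2*erf(sqrt(2)*c/2)


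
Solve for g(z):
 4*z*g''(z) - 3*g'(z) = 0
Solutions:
 g(z) = C1 + C2*z^(7/4)


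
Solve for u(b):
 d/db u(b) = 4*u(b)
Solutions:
 u(b) = C1*exp(4*b)


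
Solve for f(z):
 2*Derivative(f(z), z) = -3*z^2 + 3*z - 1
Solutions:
 f(z) = C1 - z^3/2 + 3*z^2/4 - z/2


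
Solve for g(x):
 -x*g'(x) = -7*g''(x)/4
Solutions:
 g(x) = C1 + C2*erfi(sqrt(14)*x/7)


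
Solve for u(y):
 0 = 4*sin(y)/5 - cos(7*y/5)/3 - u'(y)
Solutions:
 u(y) = C1 - 5*sin(7*y/5)/21 - 4*cos(y)/5


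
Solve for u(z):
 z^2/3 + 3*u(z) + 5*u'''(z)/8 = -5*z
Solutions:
 u(z) = C3*exp(-2*3^(1/3)*5^(2/3)*z/5) - z^2/9 - 5*z/3 + (C1*sin(3^(5/6)*5^(2/3)*z/5) + C2*cos(3^(5/6)*5^(2/3)*z/5))*exp(3^(1/3)*5^(2/3)*z/5)


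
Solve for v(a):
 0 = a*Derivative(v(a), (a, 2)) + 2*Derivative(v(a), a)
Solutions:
 v(a) = C1 + C2/a


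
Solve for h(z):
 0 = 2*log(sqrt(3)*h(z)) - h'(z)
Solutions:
 -Integral(1/(2*log(_y) + log(3)), (_y, h(z))) = C1 - z


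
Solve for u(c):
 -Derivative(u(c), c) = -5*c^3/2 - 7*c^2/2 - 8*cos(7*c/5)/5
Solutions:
 u(c) = C1 + 5*c^4/8 + 7*c^3/6 + 8*sin(7*c/5)/7


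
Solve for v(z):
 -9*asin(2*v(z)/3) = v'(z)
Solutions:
 Integral(1/asin(2*_y/3), (_y, v(z))) = C1 - 9*z
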